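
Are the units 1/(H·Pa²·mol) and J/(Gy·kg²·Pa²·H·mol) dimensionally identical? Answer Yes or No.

No

Left side:
  H = Wb/A (inductance = flux per current),
      = kg·m²·s⁻²·A⁻².
  So H⁻¹ = kg⁻¹·m⁻²·s²·A².
  Pa = N/m² (pressure = force per area),
      = kg·m⁻¹·s⁻².
  So Pa⁻² = kg⁻²·m²·s⁴.
  Combining: H⁻¹·Pa⁻²·mol⁻¹ = (kg⁻¹·m⁻²·s²·A²) · (kg⁻²·m²·s⁴) · mol⁻¹ = kg⁻³·s⁶·A²·mol⁻¹.
Right side:
  J = N·m (work = force × distance),
      = kg·m²·s⁻².
  Gy = J/kg (absorbed dose = energy per mass),
      = m²·s⁻².
  So Gy⁻¹ = m⁻²·s².
  Pa = N/m² (pressure = force per area),
      = kg·m⁻¹·s⁻².
  So Pa⁻² = kg⁻²·m²·s⁴.
  H = Wb/A (inductance = flux per current),
      = kg·m²·s⁻²·A⁻².
  So H⁻¹ = kg⁻¹·m⁻²·s²·A².
  Combining: J·Gy⁻¹·kg⁻²·Pa⁻²·H⁻¹·mol⁻¹ = (kg·m²·s⁻²) · (m⁻²·s²) · kg⁻² · (kg⁻²·m²·s⁴) · (kg⁻¹·m⁻²·s²·A²) · mol⁻¹ = kg⁻⁴·s⁶·A²·mol⁻¹.
Left is kg⁻³·s⁶·A²·mol⁻¹; right is kg⁻⁴·s⁶·A²·mol⁻¹ — different.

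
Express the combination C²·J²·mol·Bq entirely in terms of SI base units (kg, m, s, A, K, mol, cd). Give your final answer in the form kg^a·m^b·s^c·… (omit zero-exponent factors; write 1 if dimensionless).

C = A·s = s·A (charge = current × time).
So C² = s²·A².
J = N·m (work = force × distance),
    = kg·m²·s⁻².
So J² = kg²·m⁴·s⁻⁴.
Bq = 1/s = s⁻¹ (activity is decays per second).
Combining: C²·J²·mol·Bq = (s²·A²) · (kg²·m⁴·s⁻⁴) · mol · s⁻¹ = kg²·m⁴·s⁻³·A²·mol.

kg²·m⁴·s⁻³·A²·mol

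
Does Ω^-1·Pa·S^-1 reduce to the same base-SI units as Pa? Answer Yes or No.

Yes

Left side:
  Ω = V/A (resistance = voltage per current),
      = kg·m²·s⁻³·A⁻².
  So Ω⁻¹ = kg⁻¹·m⁻²·s³·A².
  Pa = N/m² (pressure = force per area),
      = kg·m⁻¹·s⁻².
  S = 1/Ω (conductance is reciprocal resistance),
      = kg⁻¹·m⁻²·s³·A².
  So S⁻¹ = kg·m²·s⁻³·A⁻².
  Combining: Ω⁻¹·Pa·S⁻¹ = (kg⁻¹·m⁻²·s³·A²) · (kg·m⁻¹·s⁻²) · (kg·m²·s⁻³·A⁻²) = kg·m⁻¹·s⁻².
Right side:
  Pa = N/m² (pressure = force per area),
      = kg·m⁻¹·s⁻².
Both reduce to kg·m⁻¹·s⁻².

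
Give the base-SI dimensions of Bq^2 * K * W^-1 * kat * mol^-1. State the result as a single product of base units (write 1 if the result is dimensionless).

kg⁻¹·m⁻²·K

Bq = s⁻¹.
So Bq² = s⁻².
W = kg·m²·s⁻³.
So W⁻¹ = kg⁻¹·m⁻²·s³.
kat = s⁻¹·mol.
Combining: Bq²·K·W⁻¹·kat·mol⁻¹ = s⁻² · K · (kg⁻¹·m⁻²·s³) · (s⁻¹·mol) · mol⁻¹ = kg⁻¹·m⁻²·K.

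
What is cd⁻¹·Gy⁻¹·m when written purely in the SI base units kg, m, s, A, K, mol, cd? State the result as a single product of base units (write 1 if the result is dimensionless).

Gy = m²·s⁻².
So Gy⁻¹ = m⁻²·s².
Combining: cd⁻¹·Gy⁻¹·m = cd⁻¹ · (m⁻²·s²) · m = m⁻¹·s²·cd⁻¹.

m⁻¹·s²·cd⁻¹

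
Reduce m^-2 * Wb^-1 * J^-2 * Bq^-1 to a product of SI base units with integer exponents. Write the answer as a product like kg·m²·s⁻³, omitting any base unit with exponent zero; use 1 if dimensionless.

Wb = V·s (flux: a volt is a weber per second),
    = kg·m²·s⁻²·A⁻¹.
So Wb⁻¹ = kg⁻¹·m⁻²·s²·A.
J = N·m (work = force × distance),
    = kg·m²·s⁻².
So J⁻² = kg⁻²·m⁻⁴·s⁴.
Bq = 1/s = s⁻¹ (activity is decays per second).
So Bq⁻¹ = s.
Combining: m⁻²·Wb⁻¹·J⁻²·Bq⁻¹ = m⁻² · (kg⁻¹·m⁻²·s²·A) · (kg⁻²·m⁻⁴·s⁴) · s = kg⁻³·m⁻⁸·s⁷·A.

kg⁻³·m⁻⁸·s⁷·A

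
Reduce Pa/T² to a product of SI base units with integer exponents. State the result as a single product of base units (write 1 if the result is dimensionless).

Pa = kg·m⁻¹·s⁻².
T = kg·s⁻²·A⁻¹.
So T⁻² = kg⁻²·s⁴·A².
Combining: Pa·T⁻² = (kg·m⁻¹·s⁻²) · (kg⁻²·s⁴·A²) = kg⁻¹·m⁻¹·s²·A².

kg⁻¹·m⁻¹·s²·A²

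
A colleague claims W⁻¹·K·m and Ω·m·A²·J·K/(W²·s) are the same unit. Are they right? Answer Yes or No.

Left side:
  W = J/s (power = energy per time),
      = kg·m²·s⁻³.
  So W⁻¹ = kg⁻¹·m⁻²·s³.
  Combining: W⁻¹·K·m = (kg⁻¹·m⁻²·s³) · K · m = kg⁻¹·m⁻¹·s³·K.
Right side:
  Ω = kg·m²·s⁻³·A⁻².
  W = kg·m²·s⁻³.
  So W⁻² = kg⁻²·m⁻⁴·s⁶.
  J = kg·m²·s⁻².
  Combining: Ω·W⁻²·s⁻¹·m·A²·J·K = (kg·m²·s⁻³·A⁻²) · (kg⁻²·m⁻⁴·s⁶) · s⁻¹ · m · A² · (kg·m²·s⁻²) · K = m·K.
Left is kg⁻¹·m⁻¹·s³·K; right is m·K — different.

No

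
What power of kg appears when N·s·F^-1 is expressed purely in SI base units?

N = kg·m·s⁻².
F = kg⁻¹·m⁻²·s⁴·A².
So F⁻¹ = kg·m²·s⁻⁴·A⁻².
Combining: N·s·F⁻¹ = (kg·m·s⁻²) · s · (kg·m²·s⁻⁴·A⁻²) = kg²·m³·s⁻⁵·A⁻².
The exponent of kg is 2.

2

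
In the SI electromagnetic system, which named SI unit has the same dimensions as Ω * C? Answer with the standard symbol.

Ω = V/A (resistance = voltage per current),
    = kg·m²·s⁻³·A⁻².
C = A·s = s·A (charge = current × time).
Combining: Ω·C = (kg·m²·s⁻³·A⁻²) · (s·A) = kg·m²·s⁻²·A⁻¹.
kg·m²·s⁻²·A⁻¹ is the base-SI form of the weber.

Wb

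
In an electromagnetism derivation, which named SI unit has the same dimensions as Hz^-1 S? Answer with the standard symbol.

Hz = 1/s = s⁻¹ (frequency is cycles per second).
So Hz⁻¹ = s.
S = 1/Ω (conductance is reciprocal resistance),
    = kg⁻¹·m⁻²·s³·A².
Combining: Hz⁻¹·S = s · (kg⁻¹·m⁻²·s³·A²) = kg⁻¹·m⁻²·s⁴·A².
kg⁻¹·m⁻²·s⁴·A² is the base-SI form of the farad.

F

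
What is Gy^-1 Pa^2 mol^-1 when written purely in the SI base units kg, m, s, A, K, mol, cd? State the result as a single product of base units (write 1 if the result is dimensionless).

kg²·m⁻⁴·s⁻²·mol⁻¹

Gy = J/kg (absorbed dose = energy per mass),
    = m²·s⁻².
So Gy⁻¹ = m⁻²·s².
Pa = N/m² (pressure = force per area),
    = kg·m⁻¹·s⁻².
So Pa² = kg²·m⁻²·s⁻⁴.
Combining: Gy⁻¹·Pa²·mol⁻¹ = (m⁻²·s²) · (kg²·m⁻²·s⁻⁴) · mol⁻¹ = kg²·m⁻⁴·s⁻²·mol⁻¹.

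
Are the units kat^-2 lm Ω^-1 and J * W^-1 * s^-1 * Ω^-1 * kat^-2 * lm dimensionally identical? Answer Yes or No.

Yes

Left side:
  kat = mol/s = s⁻¹·mol (catalytic activity).
  So kat⁻² = s²·mol⁻².
  lm = cd·sr = cd (luminous flux; sr is dimensionless).
  Ω = V/A (resistance = voltage per current),
      = kg·m²·s⁻³·A⁻².
  So Ω⁻¹ = kg⁻¹·m⁻²·s³·A².
  Combining: kat⁻²·lm·Ω⁻¹ = (s²·mol⁻²) · cd · (kg⁻¹·m⁻²·s³·A²) = kg⁻¹·m⁻²·s⁵·A²·mol⁻²·cd.
Right side:
  J = kg·m²·s⁻².
  W = kg·m²·s⁻³.
  So W⁻¹ = kg⁻¹·m⁻²·s³.
  Ω = kg·m²·s⁻³·A⁻².
  So Ω⁻¹ = kg⁻¹·m⁻²·s³·A².
  kat = s⁻¹·mol.
  So kat⁻² = s²·mol⁻².
  lm = cd.
  Combining: J·W⁻¹·s⁻¹·Ω⁻¹·kat⁻²·lm = (kg·m²·s⁻²) · (kg⁻¹·m⁻²·s³) · s⁻¹ · (kg⁻¹·m⁻²·s³·A²) · (s²·mol⁻²) · cd = kg⁻¹·m⁻²·s⁵·A²·mol⁻²·cd.
Both reduce to kg⁻¹·m⁻²·s⁵·A²·mol⁻²·cd.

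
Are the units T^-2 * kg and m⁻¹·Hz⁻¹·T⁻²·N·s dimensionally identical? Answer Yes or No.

Left side:
  T = kg·s⁻²·A⁻¹.
  So T⁻² = kg⁻²·s⁴·A².
  Combining: T⁻²·kg = (kg⁻²·s⁴·A²) · kg = kg⁻¹·s⁴·A².
Right side:
  Hz = 1/s = s⁻¹ (frequency is cycles per second).
  So Hz⁻¹ = s.
  T = Wb/m² (flux density = flux per area),
      = kg·s⁻²·A⁻¹.
  So T⁻² = kg⁻²·s⁴·A².
  N = kg·m/s² = kg·m·s⁻² (force = mass × acceleration).
  Combining: m⁻¹·Hz⁻¹·T⁻²·N·s = m⁻¹ · s · (kg⁻²·s⁴·A²) · (kg·m·s⁻²) · s = kg⁻¹·s⁴·A².
Both reduce to kg⁻¹·s⁴·A².

Yes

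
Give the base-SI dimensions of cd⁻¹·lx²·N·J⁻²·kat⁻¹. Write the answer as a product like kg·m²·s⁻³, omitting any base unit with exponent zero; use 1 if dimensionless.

kg⁻¹·m⁻⁷·s³·mol⁻¹·cd

lx = lm/m² (illuminance = luminous flux per area),
    = m⁻²·cd.
So lx² = m⁻⁴·cd².
N = kg·m/s² = kg·m·s⁻² (force = mass × acceleration).
J = N·m (work = force × distance),
    = kg·m²·s⁻².
So J⁻² = kg⁻²·m⁻⁴·s⁴.
kat = mol/s = s⁻¹·mol (catalytic activity).
So kat⁻¹ = s·mol⁻¹.
Combining: cd⁻¹·lx²·N·J⁻²·kat⁻¹ = cd⁻¹ · (m⁻⁴·cd²) · (kg·m·s⁻²) · (kg⁻²·m⁻⁴·s⁴) · (s·mol⁻¹) = kg⁻¹·m⁻⁷·s³·mol⁻¹·cd.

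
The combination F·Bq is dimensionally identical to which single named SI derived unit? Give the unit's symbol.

S

F = C/V (capacitance = charge per voltage),
    = A·s/(kg·m²·s⁻³·A⁻¹) (substituting C and V),
    = kg⁻¹·m⁻²·s⁴·A².
Bq = 1/s = s⁻¹ (activity is decays per second).
Combining: F·Bq = (kg⁻¹·m⁻²·s⁴·A²) · s⁻¹ = kg⁻¹·m⁻²·s³·A².
kg⁻¹·m⁻²·s³·A² is the base-SI form of the siemens.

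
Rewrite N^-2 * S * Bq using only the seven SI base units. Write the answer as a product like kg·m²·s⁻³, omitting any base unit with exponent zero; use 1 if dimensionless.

N = kg·m/s² = kg·m·s⁻² (force = mass × acceleration).
So N⁻² = kg⁻²·m⁻²·s⁴.
S = 1/Ω (conductance is reciprocal resistance),
    = kg⁻¹·m⁻²·s³·A².
Bq = 1/s = s⁻¹ (activity is decays per second).
Combining: N⁻²·S·Bq = (kg⁻²·m⁻²·s⁴) · (kg⁻¹·m⁻²·s³·A²) · s⁻¹ = kg⁻³·m⁻⁴·s⁶·A².

kg⁻³·m⁻⁴·s⁶·A²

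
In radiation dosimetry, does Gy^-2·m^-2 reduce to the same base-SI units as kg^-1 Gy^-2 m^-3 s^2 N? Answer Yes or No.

Left side:
  Gy = J/kg (absorbed dose = energy per mass),
      = m²·s⁻².
  So Gy⁻² = m⁻⁴·s⁴.
  Combining: Gy⁻²·m⁻² = (m⁻⁴·s⁴) · m⁻² = m⁻⁶·s⁴.
Right side:
  Gy = J/kg (absorbed dose = energy per mass),
      = m²·s⁻².
  So Gy⁻² = m⁻⁴·s⁴.
  N = kg·m/s² = kg·m·s⁻² (force = mass × acceleration).
  Combining: kg⁻¹·Gy⁻²·m⁻³·s²·N = kg⁻¹ · (m⁻⁴·s⁴) · m⁻³ · s² · (kg·m·s⁻²) = m⁻⁶·s⁴.
Both reduce to m⁻⁶·s⁴.

Yes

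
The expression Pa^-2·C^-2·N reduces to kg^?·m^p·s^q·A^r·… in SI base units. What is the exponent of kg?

-1

Pa = kg·m⁻¹·s⁻².
So Pa⁻² = kg⁻²·m²·s⁴.
C = s·A.
So C⁻² = s⁻²·A⁻².
N = kg·m·s⁻².
Combining: Pa⁻²·C⁻²·N = (kg⁻²·m²·s⁴) · (s⁻²·A⁻²) · (kg·m·s⁻²) = kg⁻¹·m³·A⁻².
The exponent of kg is -1.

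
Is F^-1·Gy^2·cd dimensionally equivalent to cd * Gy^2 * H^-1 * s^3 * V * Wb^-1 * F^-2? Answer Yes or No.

Yes

Left side:
  F = C/V (capacitance = charge per voltage),
      = A·s/(kg·m²·s⁻³·A⁻¹) (substituting C and V),
      = kg⁻¹·m⁻²·s⁴·A².
  So F⁻¹ = kg·m²·s⁻⁴·A⁻².
  Gy = J/kg (absorbed dose = energy per mass),
      = m²·s⁻².
  So Gy² = m⁴·s⁻⁴.
  Combining: F⁻¹·Gy²·cd = (kg·m²·s⁻⁴·A⁻²) · (m⁴·s⁻⁴) · cd = kg·m⁶·s⁻⁸·A⁻²·cd.
Right side:
  Gy = m²·s⁻².
  So Gy² = m⁴·s⁻⁴.
  H = kg·m²·s⁻²·A⁻².
  So H⁻¹ = kg⁻¹·m⁻²·s²·A².
  V = kg·m²·s⁻³·A⁻¹.
  Wb = kg·m²·s⁻²·A⁻¹.
  So Wb⁻¹ = kg⁻¹·m⁻²·s²·A.
  F = kg⁻¹·m⁻²·s⁴·A².
  So F⁻² = kg²·m⁴·s⁻⁸·A⁻⁴.
  Combining: cd·Gy²·H⁻¹·s³·V·Wb⁻¹·F⁻² = cd · (m⁴·s⁻⁴) · (kg⁻¹·m⁻²·s²·A²) · s³ · (kg·m²·s⁻³·A⁻¹) · (kg⁻¹·m⁻²·s²·A) · (kg²·m⁴·s⁻⁸·A⁻⁴) = kg·m⁶·s⁻⁸·A⁻²·cd.
Both reduce to kg·m⁶·s⁻⁸·A⁻²·cd.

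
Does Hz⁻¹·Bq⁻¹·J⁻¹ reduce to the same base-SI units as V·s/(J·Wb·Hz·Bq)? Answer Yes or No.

Yes

Left side:
  Hz = s⁻¹.
  So Hz⁻¹ = s.
  Bq = s⁻¹.
  So Bq⁻¹ = s.
  J = kg·m²·s⁻².
  So J⁻¹ = kg⁻¹·m⁻²·s².
  Combining: Hz⁻¹·Bq⁻¹·J⁻¹ = s · s · (kg⁻¹·m⁻²·s²) = kg⁻¹·m⁻²·s⁴.
Right side:
  J = N·m (work = force × distance),
      = kg·m²·s⁻².
  So J⁻¹ = kg⁻¹·m⁻²·s².
  Wb = V·s (flux: a volt is a weber per second),
      = kg·m²·s⁻²·A⁻¹.
  So Wb⁻¹ = kg⁻¹·m⁻²·s²·A.
  V = W/A (potential = power per current),
      = kg·m²·s⁻³·A⁻¹.
  Hz = 1/s = s⁻¹ (frequency is cycles per second).
  So Hz⁻¹ = s.
  Bq = 1/s = s⁻¹ (activity is decays per second).
  So Bq⁻¹ = s.
  Combining: J⁻¹·Wb⁻¹·V·Hz⁻¹·Bq⁻¹·s = (kg⁻¹·m⁻²·s²) · (kg⁻¹·m⁻²·s²·A) · (kg·m²·s⁻³·A⁻¹) · s · s · s = kg⁻¹·m⁻²·s⁴.
Both reduce to kg⁻¹·m⁻²·s⁴.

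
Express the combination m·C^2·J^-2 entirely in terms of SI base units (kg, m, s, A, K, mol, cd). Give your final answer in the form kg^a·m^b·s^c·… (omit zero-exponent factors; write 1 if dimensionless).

C = A·s = s·A (charge = current × time).
So C² = s²·A².
J = N·m (work = force × distance),
    = kg·m²·s⁻².
So J⁻² = kg⁻²·m⁻⁴·s⁴.
Combining: m·C²·J⁻² = m · (s²·A²) · (kg⁻²·m⁻⁴·s⁴) = kg⁻²·m⁻³·s⁶·A².

kg⁻²·m⁻³·s⁶·A²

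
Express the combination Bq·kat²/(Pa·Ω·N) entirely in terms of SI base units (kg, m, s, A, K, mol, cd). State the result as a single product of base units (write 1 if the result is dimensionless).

Bq = s⁻¹.
Pa = kg·m⁻¹·s⁻².
So Pa⁻¹ = kg⁻¹·m·s².
Ω = kg·m²·s⁻³·A⁻².
So Ω⁻¹ = kg⁻¹·m⁻²·s³·A².
kat = s⁻¹·mol.
So kat² = s⁻²·mol².
N = kg·m·s⁻².
So N⁻¹ = kg⁻¹·m⁻¹·s².
Combining: Bq·Pa⁻¹·Ω⁻¹·kat²·N⁻¹ = s⁻¹ · (kg⁻¹·m·s²) · (kg⁻¹·m⁻²·s³·A²) · (s⁻²·mol²) · (kg⁻¹·m⁻¹·s²) = kg⁻³·m⁻²·s⁴·A²·mol².

kg⁻³·m⁻²·s⁴·A²·mol²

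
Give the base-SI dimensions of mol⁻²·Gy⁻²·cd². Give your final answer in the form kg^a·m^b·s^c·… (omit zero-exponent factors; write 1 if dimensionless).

m⁻⁴·s⁴·mol⁻²·cd²

Gy = J/kg (absorbed dose = energy per mass),
    = m²·s⁻².
So Gy⁻² = m⁻⁴·s⁴.
Combining: mol⁻²·Gy⁻²·cd² = mol⁻² · (m⁻⁴·s⁴) · cd² = m⁻⁴·s⁴·mol⁻²·cd².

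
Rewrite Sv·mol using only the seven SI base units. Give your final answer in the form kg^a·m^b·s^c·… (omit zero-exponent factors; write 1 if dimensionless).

Sv = m²·s⁻².
Combining: Sv·mol = (m²·s⁻²) · mol = m²·s⁻²·mol.

m²·s⁻²·mol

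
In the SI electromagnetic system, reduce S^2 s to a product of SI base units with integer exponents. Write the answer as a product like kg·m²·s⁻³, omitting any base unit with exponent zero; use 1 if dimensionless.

kg⁻²·m⁻⁴·s⁷·A⁴

S = kg⁻¹·m⁻²·s³·A².
So S² = kg⁻²·m⁻⁴·s⁶·A⁴.
Combining: S²·s = (kg⁻²·m⁻⁴·s⁶·A⁴) · s = kg⁻²·m⁻⁴·s⁷·A⁴.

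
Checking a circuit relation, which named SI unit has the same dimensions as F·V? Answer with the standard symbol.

C

F = kg⁻¹·m⁻²·s⁴·A².
V = kg·m²·s⁻³·A⁻¹.
Combining: F·V = (kg⁻¹·m⁻²·s⁴·A²) · (kg·m²·s⁻³·A⁻¹) = s·A.
s·A is the base-SI form of the coulomb.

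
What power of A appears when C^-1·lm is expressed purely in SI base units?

C = A·s = s·A (charge = current × time).
So C⁻¹ = s⁻¹·A⁻¹.
lm = cd·sr = cd (luminous flux; sr is dimensionless).
Combining: C⁻¹·lm = (s⁻¹·A⁻¹) · cd = s⁻¹·A⁻¹·cd.
The exponent of A is -1.

-1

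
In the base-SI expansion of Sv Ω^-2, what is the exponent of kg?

Sv = m²·s⁻².
Ω = kg·m²·s⁻³·A⁻².
So Ω⁻² = kg⁻²·m⁻⁴·s⁶·A⁴.
Combining: Sv·Ω⁻² = (m²·s⁻²) · (kg⁻²·m⁻⁴·s⁶·A⁴) = kg⁻²·m⁻²·s⁴·A⁴.
The exponent of kg is -2.

-2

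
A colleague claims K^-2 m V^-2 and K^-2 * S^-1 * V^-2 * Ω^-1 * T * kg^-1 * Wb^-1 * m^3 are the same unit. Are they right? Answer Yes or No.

Left side:
  V = W/A (potential = power per current),
      = kg·m²·s⁻³·A⁻¹.
  So V⁻² = kg⁻²·m⁻⁴·s⁶·A².
  Combining: K⁻²·m·V⁻² = K⁻² · m · (kg⁻²·m⁻⁴·s⁶·A²) = kg⁻²·m⁻³·s⁶·A²·K⁻².
Right side:
  S = 1/Ω (conductance is reciprocal resistance),
      = kg⁻¹·m⁻²·s³·A².
  So S⁻¹ = kg·m²·s⁻³·A⁻².
  V = W/A (potential = power per current),
      = kg·m²·s⁻³·A⁻¹.
  So V⁻² = kg⁻²·m⁻⁴·s⁶·A².
  Ω = V/A (resistance = voltage per current),
      = kg·m²·s⁻³·A⁻².
  So Ω⁻¹ = kg⁻¹·m⁻²·s³·A².
  T = Wb/m² (flux density = flux per area),
      = kg·s⁻²·A⁻¹.
  Wb = V·s (flux: a volt is a weber per second),
      = kg·m²·s⁻²·A⁻¹.
  So Wb⁻¹ = kg⁻¹·m⁻²·s²·A.
  Combining: K⁻²·S⁻¹·V⁻²·Ω⁻¹·T·kg⁻¹·Wb⁻¹·m³ = K⁻² · (kg·m²·s⁻³·A⁻²) · (kg⁻²·m⁻⁴·s⁶·A²) · (kg⁻¹·m⁻²·s³·A²) · (kg·s⁻²·A⁻¹) · kg⁻¹ · (kg⁻¹·m⁻²·s²·A) · m³ = kg⁻³·m⁻³·s⁶·A²·K⁻².
Left is kg⁻²·m⁻³·s⁶·A²·K⁻²; right is kg⁻³·m⁻³·s⁶·A²·K⁻² — different.

No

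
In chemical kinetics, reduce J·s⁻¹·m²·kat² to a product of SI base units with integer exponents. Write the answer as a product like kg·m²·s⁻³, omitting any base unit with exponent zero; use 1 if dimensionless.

J = N·m (work = force × distance),
    = kg·m²·s⁻².
kat = mol/s = s⁻¹·mol (catalytic activity).
So kat² = s⁻²·mol².
Combining: J·s⁻¹·m²·kat² = (kg·m²·s⁻²) · s⁻¹ · m² · (s⁻²·mol²) = kg·m⁴·s⁻⁵·mol².

kg·m⁴·s⁻⁵·mol²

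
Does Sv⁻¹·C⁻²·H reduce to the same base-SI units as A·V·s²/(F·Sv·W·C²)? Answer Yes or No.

Yes

Left side:
  Sv = m²·s⁻².
  So Sv⁻¹ = m⁻²·s².
  C = s·A.
  So C⁻² = s⁻²·A⁻².
  H = kg·m²·s⁻²·A⁻².
  Combining: Sv⁻¹·C⁻²·H = (m⁻²·s²) · (s⁻²·A⁻²) · (kg·m²·s⁻²·A⁻²) = kg·s⁻²·A⁻⁴.
Right side:
  F = kg⁻¹·m⁻²·s⁴·A².
  So F⁻¹ = kg·m²·s⁻⁴·A⁻².
  V = kg·m²·s⁻³·A⁻¹.
  Sv = m²·s⁻².
  So Sv⁻¹ = m⁻²·s².
  W = kg·m²·s⁻³.
  So W⁻¹ = kg⁻¹·m⁻²·s³.
  C = s·A.
  So C⁻² = s⁻²·A⁻².
  Combining: A·F⁻¹·V·s²·Sv⁻¹·W⁻¹·C⁻² = A · (kg·m²·s⁻⁴·A⁻²) · (kg·m²·s⁻³·A⁻¹) · s² · (m⁻²·s²) · (kg⁻¹·m⁻²·s³) · (s⁻²·A⁻²) = kg·s⁻²·A⁻⁴.
Both reduce to kg·s⁻²·A⁻⁴.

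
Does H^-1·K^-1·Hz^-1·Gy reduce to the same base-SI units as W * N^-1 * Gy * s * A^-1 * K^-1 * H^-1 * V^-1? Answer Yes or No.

Left side:
  H = kg·m²·s⁻²·A⁻².
  So H⁻¹ = kg⁻¹·m⁻²·s²·A².
  Hz = s⁻¹.
  So Hz⁻¹ = s.
  Gy = m²·s⁻².
  Combining: H⁻¹·K⁻¹·Hz⁻¹·Gy = (kg⁻¹·m⁻²·s²·A²) · K⁻¹ · s · (m²·s⁻²) = kg⁻¹·s·A²·K⁻¹.
Right side:
  W = J/s (power = energy per time),
      = kg·m²·s⁻³.
  N = kg·m/s² = kg·m·s⁻² (force = mass × acceleration).
  So N⁻¹ = kg⁻¹·m⁻¹·s².
  Gy = J/kg (absorbed dose = energy per mass),
      = m²·s⁻².
  H = Wb/A (inductance = flux per current),
      = kg·m²·s⁻²·A⁻².
  So H⁻¹ = kg⁻¹·m⁻²·s²·A².
  V = W/A (potential = power per current),
      = kg·m²·s⁻³·A⁻¹.
  So V⁻¹ = kg⁻¹·m⁻²·s³·A.
  Combining: W·N⁻¹·Gy·s·A⁻¹·K⁻¹·H⁻¹·V⁻¹ = (kg·m²·s⁻³) · (kg⁻¹·m⁻¹·s²) · (m²·s⁻²) · s · A⁻¹ · K⁻¹ · (kg⁻¹·m⁻²·s²·A²) · (kg⁻¹·m⁻²·s³·A) = kg⁻²·m⁻¹·s³·A²·K⁻¹.
Left is kg⁻¹·s·A²·K⁻¹; right is kg⁻²·m⁻¹·s³·A²·K⁻¹ — different.

No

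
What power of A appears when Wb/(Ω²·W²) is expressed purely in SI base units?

3

Ω = kg·m²·s⁻³·A⁻².
So Ω⁻² = kg⁻²·m⁻⁴·s⁶·A⁴.
W = kg·m²·s⁻³.
So W⁻² = kg⁻²·m⁻⁴·s⁶.
Wb = kg·m²·s⁻²·A⁻¹.
Combining: Ω⁻²·W⁻²·Wb = (kg⁻²·m⁻⁴·s⁶·A⁴) · (kg⁻²·m⁻⁴·s⁶) · (kg·m²·s⁻²·A⁻¹) = kg⁻³·m⁻⁶·s¹⁰·A³.
The exponent of A is 3.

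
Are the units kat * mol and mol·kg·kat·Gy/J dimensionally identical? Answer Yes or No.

Yes

Left side:
  kat = mol/s = s⁻¹·mol (catalytic activity).
  Combining: kat·mol = (s⁻¹·mol) · mol = s⁻¹·mol².
Right side:
  J = N·m (work = force × distance),
      = kg·m²·s⁻².
  So J⁻¹ = kg⁻¹·m⁻²·s².
  kat = mol/s = s⁻¹·mol (catalytic activity).
  Gy = J/kg (absorbed dose = energy per mass),
      = m²·s⁻².
  Combining: mol·kg·J⁻¹·kat·Gy = mol · kg · (kg⁻¹·m⁻²·s²) · (s⁻¹·mol) · (m²·s⁻²) = s⁻¹·mol².
Both reduce to s⁻¹·mol².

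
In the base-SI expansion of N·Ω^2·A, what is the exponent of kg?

3

N = kg·m/s² = kg·m·s⁻² (force = mass × acceleration).
Ω = V/A (resistance = voltage per current),
    = kg·m²·s⁻³·A⁻².
So Ω² = kg²·m⁴·s⁻⁶·A⁻⁴.
Combining: N·Ω²·A = (kg·m·s⁻²) · (kg²·m⁴·s⁻⁶·A⁻⁴) · A = kg³·m⁵·s⁻⁸·A⁻³.
The exponent of kg is 3.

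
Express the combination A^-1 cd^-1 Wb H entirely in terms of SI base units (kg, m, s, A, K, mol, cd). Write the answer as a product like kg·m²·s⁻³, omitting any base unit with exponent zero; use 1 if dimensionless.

kg²·m⁴·s⁻⁴·A⁻⁴·cd⁻¹

Wb = V·s (flux: a volt is a weber per second),
    = kg·m²·s⁻²·A⁻¹.
H = Wb/A (inductance = flux per current),
    = kg·m²·s⁻²·A⁻².
Combining: A⁻¹·cd⁻¹·Wb·H = A⁻¹ · cd⁻¹ · (kg·m²·s⁻²·A⁻¹) · (kg·m²·s⁻²·A⁻²) = kg²·m⁴·s⁻⁴·A⁻⁴·cd⁻¹.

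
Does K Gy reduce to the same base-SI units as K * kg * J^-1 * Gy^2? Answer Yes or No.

Yes

Left side:
  Gy = J/kg (absorbed dose = energy per mass),
      = m²·s⁻².
  Combining: K·Gy = K · (m²·s⁻²) = m²·s⁻²·K.
Right side:
  J = kg·m²·s⁻².
  So J⁻¹ = kg⁻¹·m⁻²·s².
  Gy = m²·s⁻².
  So Gy² = m⁴·s⁻⁴.
  Combining: K·kg·J⁻¹·Gy² = K · kg · (kg⁻¹·m⁻²·s²) · (m⁴·s⁻⁴) = m²·s⁻²·K.
Both reduce to m²·s⁻²·K.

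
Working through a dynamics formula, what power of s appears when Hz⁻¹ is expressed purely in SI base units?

1

Hz = 1/s = s⁻¹ (frequency is cycles per second).
So Hz⁻¹ = s.
The exponent of s is 1.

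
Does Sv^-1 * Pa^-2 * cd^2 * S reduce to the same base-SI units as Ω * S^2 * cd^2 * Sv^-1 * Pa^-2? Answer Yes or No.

Left side:
  Sv = m²·s⁻².
  So Sv⁻¹ = m⁻²·s².
  Pa = kg·m⁻¹·s⁻².
  So Pa⁻² = kg⁻²·m²·s⁴.
  S = kg⁻¹·m⁻²·s³·A².
  Combining: Sv⁻¹·Pa⁻²·cd²·S = (m⁻²·s²) · (kg⁻²·m²·s⁴) · cd² · (kg⁻¹·m⁻²·s³·A²) = kg⁻³·m⁻²·s⁹·A²·cd².
Right side:
  Ω = kg·m²·s⁻³·A⁻².
  S = kg⁻¹·m⁻²·s³·A².
  So S² = kg⁻²·m⁻⁴·s⁶·A⁴.
  Sv = m²·s⁻².
  So Sv⁻¹ = m⁻²·s².
  Pa = kg·m⁻¹·s⁻².
  So Pa⁻² = kg⁻²·m²·s⁴.
  Combining: Ω·S²·cd²·Sv⁻¹·Pa⁻² = (kg·m²·s⁻³·A⁻²) · (kg⁻²·m⁻⁴·s⁶·A⁴) · cd² · (m⁻²·s²) · (kg⁻²·m²·s⁴) = kg⁻³·m⁻²·s⁹·A²·cd².
Both reduce to kg⁻³·m⁻²·s⁹·A²·cd².

Yes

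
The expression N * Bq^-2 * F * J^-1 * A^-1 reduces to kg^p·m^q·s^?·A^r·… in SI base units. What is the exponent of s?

6

N = kg·m/s² = kg·m·s⁻² (force = mass × acceleration).
Bq = 1/s = s⁻¹ (activity is decays per second).
So Bq⁻² = s².
F = C/V (capacitance = charge per voltage),
    = A·s/(kg·m²·s⁻³·A⁻¹) (substituting C and V),
    = kg⁻¹·m⁻²·s⁴·A².
J = N·m (work = force × distance),
    = kg·m²·s⁻².
So J⁻¹ = kg⁻¹·m⁻²·s².
Combining: N·Bq⁻²·F·J⁻¹·A⁻¹ = (kg·m·s⁻²) · s² · (kg⁻¹·m⁻²·s⁴·A²) · (kg⁻¹·m⁻²·s²) · A⁻¹ = kg⁻¹·m⁻³·s⁶·A.
The exponent of s is 6.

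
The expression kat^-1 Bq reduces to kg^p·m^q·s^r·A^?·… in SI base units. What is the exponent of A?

kat = mol/s = s⁻¹·mol (catalytic activity).
So kat⁻¹ = s·mol⁻¹.
Bq = 1/s = s⁻¹ (activity is decays per second).
Combining: kat⁻¹·Bq = (s·mol⁻¹) · s⁻¹ = mol⁻¹.
The exponent of A is 0.

0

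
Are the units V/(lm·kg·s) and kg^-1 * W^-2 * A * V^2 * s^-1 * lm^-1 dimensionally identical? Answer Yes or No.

Left side:
  lm = cd.
  So lm⁻¹ = cd⁻¹.
  V = kg·m²·s⁻³·A⁻¹.
  Combining: lm⁻¹·kg⁻¹·V·s⁻¹ = cd⁻¹ · kg⁻¹ · (kg·m²·s⁻³·A⁻¹) · s⁻¹ = m²·s⁻⁴·A⁻¹·cd⁻¹.
Right side:
  W = J/s (power = energy per time),
      = kg·m²·s⁻³.
  So W⁻² = kg⁻²·m⁻⁴·s⁶.
  V = W/A (potential = power per current),
      = kg·m²·s⁻³·A⁻¹.
  So V² = kg²·m⁴·s⁻⁶·A⁻².
  lm = cd·sr = cd (luminous flux; sr is dimensionless).
  So lm⁻¹ = cd⁻¹.
  Combining: kg⁻¹·W⁻²·A·V²·s⁻¹·lm⁻¹ = kg⁻¹ · (kg⁻²·m⁻⁴·s⁶) · A · (kg²·m⁴·s⁻⁶·A⁻²) · s⁻¹ · cd⁻¹ = kg⁻¹·s⁻¹·A⁻¹·cd⁻¹.
Left is m²·s⁻⁴·A⁻¹·cd⁻¹; right is kg⁻¹·s⁻¹·A⁻¹·cd⁻¹ — different.

No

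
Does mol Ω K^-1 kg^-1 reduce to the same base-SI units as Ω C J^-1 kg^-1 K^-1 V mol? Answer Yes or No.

Yes

Left side:
  Ω = V/A (resistance = voltage per current),
      = kg·m²·s⁻³·A⁻².
  Combining: mol·Ω·K⁻¹·kg⁻¹ = mol · (kg·m²·s⁻³·A⁻²) · K⁻¹ · kg⁻¹ = m²·s⁻³·A⁻²·K⁻¹·mol.
Right side:
  Ω = V/A (resistance = voltage per current),
      = kg·m²·s⁻³·A⁻².
  C = A·s = s·A (charge = current × time).
  J = N·m (work = force × distance),
      = kg·m²·s⁻².
  So J⁻¹ = kg⁻¹·m⁻²·s².
  V = W/A (potential = power per current),
      = kg·m²·s⁻³·A⁻¹.
  Combining: Ω·C·J⁻¹·kg⁻¹·K⁻¹·V·mol = (kg·m²·s⁻³·A⁻²) · (s·A) · (kg⁻¹·m⁻²·s²) · kg⁻¹ · K⁻¹ · (kg·m²·s⁻³·A⁻¹) · mol = m²·s⁻³·A⁻²·K⁻¹·mol.
Both reduce to m²·s⁻³·A⁻²·K⁻¹·mol.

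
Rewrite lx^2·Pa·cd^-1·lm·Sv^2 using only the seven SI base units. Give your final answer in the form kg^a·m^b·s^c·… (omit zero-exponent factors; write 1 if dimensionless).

lx = m⁻²·cd.
So lx² = m⁻⁴·cd².
Pa = kg·m⁻¹·s⁻².
lm = cd.
Sv = m²·s⁻².
So Sv² = m⁴·s⁻⁴.
Combining: lx²·Pa·cd⁻¹·lm·Sv² = (m⁻⁴·cd²) · (kg·m⁻¹·s⁻²) · cd⁻¹ · cd · (m⁴·s⁻⁴) = kg·m⁻¹·s⁻⁶·cd².

kg·m⁻¹·s⁻⁶·cd²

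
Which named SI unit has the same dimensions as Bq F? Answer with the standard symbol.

S

Bq = s⁻¹.
F = kg⁻¹·m⁻²·s⁴·A².
Combining: Bq·F = s⁻¹ · (kg⁻¹·m⁻²·s⁴·A²) = kg⁻¹·m⁻²·s³·A².
kg⁻¹·m⁻²·s³·A² is the base-SI form of the siemens.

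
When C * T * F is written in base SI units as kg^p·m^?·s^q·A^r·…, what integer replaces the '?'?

C = s·A.
T = kg·s⁻²·A⁻¹.
F = kg⁻¹·m⁻²·s⁴·A².
Combining: C·T·F = (s·A) · (kg·s⁻²·A⁻¹) · (kg⁻¹·m⁻²·s⁴·A²) = m⁻²·s³·A².
The exponent of m is -2.

-2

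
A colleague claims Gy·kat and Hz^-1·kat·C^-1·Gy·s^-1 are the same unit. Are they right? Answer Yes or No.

Left side:
  Gy = J/kg (absorbed dose = energy per mass),
      = m²·s⁻².
  kat = mol/s = s⁻¹·mol (catalytic activity).
  Combining: Gy·kat = (m²·s⁻²) · (s⁻¹·mol) = m²·s⁻³·mol.
Right side:
  Hz = s⁻¹.
  So Hz⁻¹ = s.
  kat = s⁻¹·mol.
  C = s·A.
  So C⁻¹ = s⁻¹·A⁻¹.
  Gy = m²·s⁻².
  Combining: Hz⁻¹·kat·C⁻¹·Gy·s⁻¹ = s · (s⁻¹·mol) · (s⁻¹·A⁻¹) · (m²·s⁻²) · s⁻¹ = m²·s⁻⁴·A⁻¹·mol.
Left is m²·s⁻³·mol; right is m²·s⁻⁴·A⁻¹·mol — different.

No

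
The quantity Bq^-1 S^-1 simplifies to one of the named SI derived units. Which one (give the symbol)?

H

Bq = 1/s = s⁻¹ (activity is decays per second).
So Bq⁻¹ = s.
S = 1/Ω (conductance is reciprocal resistance),
    = kg⁻¹·m⁻²·s³·A².
So S⁻¹ = kg·m²·s⁻³·A⁻².
Combining: Bq⁻¹·S⁻¹ = s · (kg·m²·s⁻³·A⁻²) = kg·m²·s⁻²·A⁻².
kg·m²·s⁻²·A⁻² is the base-SI form of the henry.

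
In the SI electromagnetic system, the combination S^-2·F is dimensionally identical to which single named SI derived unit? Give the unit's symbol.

H

S = 1/Ω (conductance is reciprocal resistance),
    = kg⁻¹·m⁻²·s³·A².
So S⁻² = kg²·m⁴·s⁻⁶·A⁻⁴.
F = C/V (capacitance = charge per voltage),
    = A·s/(kg·m²·s⁻³·A⁻¹) (substituting C and V),
    = kg⁻¹·m⁻²·s⁴·A².
Combining: S⁻²·F = (kg²·m⁴·s⁻⁶·A⁻⁴) · (kg⁻¹·m⁻²·s⁴·A²) = kg·m²·s⁻²·A⁻².
kg·m²·s⁻²·A⁻² is the base-SI form of the henry.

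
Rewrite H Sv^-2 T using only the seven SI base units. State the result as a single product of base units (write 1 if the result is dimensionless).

H = kg·m²·s⁻²·A⁻².
Sv = m²·s⁻².
So Sv⁻² = m⁻⁴·s⁴.
T = kg·s⁻²·A⁻¹.
Combining: H·Sv⁻²·T = (kg·m²·s⁻²·A⁻²) · (m⁻⁴·s⁴) · (kg·s⁻²·A⁻¹) = kg²·m⁻²·A⁻³.

kg²·m⁻²·A⁻³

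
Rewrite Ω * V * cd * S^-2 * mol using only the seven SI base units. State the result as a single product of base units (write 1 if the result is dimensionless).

kg⁴·m⁸·s⁻¹²·A⁻⁷·mol·cd

Ω = V/A (resistance = voltage per current),
    = kg·m²·s⁻³·A⁻².
V = W/A (potential = power per current),
    = kg·m²·s⁻³·A⁻¹.
S = 1/Ω (conductance is reciprocal resistance),
    = kg⁻¹·m⁻²·s³·A².
So S⁻² = kg²·m⁴·s⁻⁶·A⁻⁴.
Combining: Ω·V·cd·S⁻²·mol = (kg·m²·s⁻³·A⁻²) · (kg·m²·s⁻³·A⁻¹) · cd · (kg²·m⁴·s⁻⁶·A⁻⁴) · mol = kg⁴·m⁸·s⁻¹²·A⁻⁷·mol·cd.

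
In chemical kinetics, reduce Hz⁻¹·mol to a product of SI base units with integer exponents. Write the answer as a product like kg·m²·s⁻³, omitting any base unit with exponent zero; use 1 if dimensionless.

Hz = s⁻¹.
So Hz⁻¹ = s.
Combining: Hz⁻¹·mol = s · mol = s·mol.

s·mol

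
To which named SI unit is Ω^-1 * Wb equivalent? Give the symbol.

Ω = V/A (resistance = voltage per current),
    = kg·m²·s⁻³·A⁻².
So Ω⁻¹ = kg⁻¹·m⁻²·s³·A².
Wb = V·s (flux: a volt is a weber per second),
    = kg·m²·s⁻²·A⁻¹.
Combining: Ω⁻¹·Wb = (kg⁻¹·m⁻²·s³·A²) · (kg·m²·s⁻²·A⁻¹) = s·A.
s·A is the base-SI form of the coulomb.

C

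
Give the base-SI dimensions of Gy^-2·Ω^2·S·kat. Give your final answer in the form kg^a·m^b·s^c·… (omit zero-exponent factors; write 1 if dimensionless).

kg·m⁻²·A⁻²·mol

Gy = J/kg (absorbed dose = energy per mass),
    = m²·s⁻².
So Gy⁻² = m⁻⁴·s⁴.
Ω = V/A (resistance = voltage per current),
    = kg·m²·s⁻³·A⁻².
So Ω² = kg²·m⁴·s⁻⁶·A⁻⁴.
S = 1/Ω (conductance is reciprocal resistance),
    = kg⁻¹·m⁻²·s³·A².
kat = mol/s = s⁻¹·mol (catalytic activity).
Combining: Gy⁻²·Ω²·S·kat = (m⁻⁴·s⁴) · (kg²·m⁴·s⁻⁶·A⁻⁴) · (kg⁻¹·m⁻²·s³·A²) · (s⁻¹·mol) = kg·m⁻²·A⁻²·mol.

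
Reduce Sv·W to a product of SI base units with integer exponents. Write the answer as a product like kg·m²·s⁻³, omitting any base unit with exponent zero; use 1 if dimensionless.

Sv = J/kg (equivalent dose = energy per mass),
    = m²·s⁻².
W = J/s (power = energy per time),
    = kg·m²·s⁻³.
Combining: Sv·W = (m²·s⁻²) · (kg·m²·s⁻³) = kg·m⁴·s⁻⁵.

kg·m⁴·s⁻⁵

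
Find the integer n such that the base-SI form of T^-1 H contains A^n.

-1

T = Wb/m² (flux density = flux per area),
    = kg·s⁻²·A⁻¹.
So T⁻¹ = kg⁻¹·s²·A.
H = Wb/A (inductance = flux per current),
    = kg·m²·s⁻²·A⁻².
Combining: T⁻¹·H = (kg⁻¹·s²·A) · (kg·m²·s⁻²·A⁻²) = m²·A⁻¹.
The exponent of A is -1.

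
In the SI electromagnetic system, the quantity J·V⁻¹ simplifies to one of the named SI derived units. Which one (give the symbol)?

J = N·m (work = force × distance),
    = kg·m²·s⁻².
V = W/A (potential = power per current),
    = kg·m²·s⁻³·A⁻¹.
So V⁻¹ = kg⁻¹·m⁻²·s³·A.
Combining: J·V⁻¹ = (kg·m²·s⁻²) · (kg⁻¹·m⁻²·s³·A) = s·A.
s·A is the base-SI form of the coulomb.

C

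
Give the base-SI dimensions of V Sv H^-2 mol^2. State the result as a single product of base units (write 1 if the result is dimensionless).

V = W/A (potential = power per current),
    = kg·m²·s⁻³·A⁻¹.
Sv = J/kg (equivalent dose = energy per mass),
    = m²·s⁻².
H = Wb/A (inductance = flux per current),
    = kg·m²·s⁻²·A⁻².
So H⁻² = kg⁻²·m⁻⁴·s⁴·A⁴.
Combining: V·Sv·H⁻²·mol² = (kg·m²·s⁻³·A⁻¹) · (m²·s⁻²) · (kg⁻²·m⁻⁴·s⁴·A⁴) · mol² = kg⁻¹·s⁻¹·A³·mol².

kg⁻¹·s⁻¹·A³·mol²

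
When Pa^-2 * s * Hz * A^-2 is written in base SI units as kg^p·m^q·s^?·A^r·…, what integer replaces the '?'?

4

Pa = N/m² (pressure = force per area),
    = kg·m⁻¹·s⁻².
So Pa⁻² = kg⁻²·m²·s⁴.
Hz = 1/s = s⁻¹ (frequency is cycles per second).
Combining: Pa⁻²·s·Hz·A⁻² = (kg⁻²·m²·s⁴) · s · s⁻¹ · A⁻² = kg⁻²·m²·s⁴·A⁻².
The exponent of s is 4.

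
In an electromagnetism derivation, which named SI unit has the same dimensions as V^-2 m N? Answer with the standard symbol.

V = kg·m²·s⁻³·A⁻¹.
So V⁻² = kg⁻²·m⁻⁴·s⁶·A².
N = kg·m·s⁻².
Combining: V⁻²·m·N = (kg⁻²·m⁻⁴·s⁶·A²) · m · (kg·m·s⁻²) = kg⁻¹·m⁻²·s⁴·A².
kg⁻¹·m⁻²·s⁴·A² is the base-SI form of the farad.

F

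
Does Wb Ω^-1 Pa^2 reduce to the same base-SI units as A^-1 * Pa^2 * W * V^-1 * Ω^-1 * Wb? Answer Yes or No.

Left side:
  Wb = kg·m²·s⁻²·A⁻¹.
  Ω = kg·m²·s⁻³·A⁻².
  So Ω⁻¹ = kg⁻¹·m⁻²·s³·A².
  Pa = kg·m⁻¹·s⁻².
  So Pa² = kg²·m⁻²·s⁻⁴.
  Combining: Wb·Ω⁻¹·Pa² = (kg·m²·s⁻²·A⁻¹) · (kg⁻¹·m⁻²·s³·A²) · (kg²·m⁻²·s⁻⁴) = kg²·m⁻²·s⁻³·A.
Right side:
  Pa = kg·m⁻¹·s⁻².
  So Pa² = kg²·m⁻²·s⁻⁴.
  W = kg·m²·s⁻³.
  V = kg·m²·s⁻³·A⁻¹.
  So V⁻¹ = kg⁻¹·m⁻²·s³·A.
  Ω = kg·m²·s⁻³·A⁻².
  So Ω⁻¹ = kg⁻¹·m⁻²·s³·A².
  Wb = kg·m²·s⁻²·A⁻¹.
  Combining: A⁻¹·Pa²·W·V⁻¹·Ω⁻¹·Wb = A⁻¹ · (kg²·m⁻²·s⁻⁴) · (kg·m²·s⁻³) · (kg⁻¹·m⁻²·s³·A) · (kg⁻¹·m⁻²·s³·A²) · (kg·m²·s⁻²·A⁻¹) = kg²·m⁻²·s⁻³·A.
Both reduce to kg²·m⁻²·s⁻³·A.

Yes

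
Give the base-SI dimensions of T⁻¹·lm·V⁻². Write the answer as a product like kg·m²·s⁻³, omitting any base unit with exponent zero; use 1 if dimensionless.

T = kg·s⁻²·A⁻¹.
So T⁻¹ = kg⁻¹·s²·A.
lm = cd.
V = kg·m²·s⁻³·A⁻¹.
So V⁻² = kg⁻²·m⁻⁴·s⁶·A².
Combining: T⁻¹·lm·V⁻² = (kg⁻¹·s²·A) · cd · (kg⁻²·m⁻⁴·s⁶·A²) = kg⁻³·m⁻⁴·s⁸·A³·cd.

kg⁻³·m⁻⁴·s⁸·A³·cd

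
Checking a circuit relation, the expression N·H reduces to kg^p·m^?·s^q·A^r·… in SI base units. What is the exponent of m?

N = kg·m·s⁻².
H = kg·m²·s⁻²·A⁻².
Combining: N·H = (kg·m·s⁻²) · (kg·m²·s⁻²·A⁻²) = kg²·m³·s⁻⁴·A⁻².
The exponent of m is 3.

3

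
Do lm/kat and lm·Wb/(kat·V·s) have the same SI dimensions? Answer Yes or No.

Left side:
  lm = cd.
  kat = s⁻¹·mol.
  So kat⁻¹ = s·mol⁻¹.
  Combining: lm·kat⁻¹ = cd · (s·mol⁻¹) = s·mol⁻¹·cd.
Right side:
  lm = cd·sr = cd (luminous flux; sr is dimensionless).
  kat = mol/s = s⁻¹·mol (catalytic activity).
  So kat⁻¹ = s·mol⁻¹.
  V = W/A (potential = power per current),
      = kg·m²·s⁻³·A⁻¹.
  So V⁻¹ = kg⁻¹·m⁻²·s³·A.
  Wb = V·s (flux: a volt is a weber per second),
      = kg·m²·s⁻²·A⁻¹.
  Combining: lm·kat⁻¹·V⁻¹·Wb·s⁻¹ = cd · (s·mol⁻¹) · (kg⁻¹·m⁻²·s³·A) · (kg·m²·s⁻²·A⁻¹) · s⁻¹ = s·mol⁻¹·cd.
Both reduce to s·mol⁻¹·cd.

Yes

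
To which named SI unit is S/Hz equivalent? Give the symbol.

F

Hz = 1/s = s⁻¹ (frequency is cycles per second).
So Hz⁻¹ = s.
S = 1/Ω (conductance is reciprocal resistance),
    = kg⁻¹·m⁻²·s³·A².
Combining: Hz⁻¹·S = s · (kg⁻¹·m⁻²·s³·A²) = kg⁻¹·m⁻²·s⁴·A².
kg⁻¹·m⁻²·s⁴·A² is the base-SI form of the farad.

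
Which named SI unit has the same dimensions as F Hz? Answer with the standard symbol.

F = kg⁻¹·m⁻²·s⁴·A².
Hz = s⁻¹.
Combining: F·Hz = (kg⁻¹·m⁻²·s⁴·A²) · s⁻¹ = kg⁻¹·m⁻²·s³·A².
kg⁻¹·m⁻²·s³·A² is the base-SI form of the siemens.

S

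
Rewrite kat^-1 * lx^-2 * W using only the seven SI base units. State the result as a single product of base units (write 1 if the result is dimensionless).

kat = s⁻¹·mol.
So kat⁻¹ = s·mol⁻¹.
lx = m⁻²·cd.
So lx⁻² = m⁴·cd⁻².
W = kg·m²·s⁻³.
Combining: kat⁻¹·lx⁻²·W = (s·mol⁻¹) · (m⁴·cd⁻²) · (kg·m²·s⁻³) = kg·m⁶·s⁻²·mol⁻¹·cd⁻².

kg·m⁶·s⁻²·mol⁻¹·cd⁻²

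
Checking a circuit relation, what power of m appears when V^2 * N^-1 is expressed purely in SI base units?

V = kg·m²·s⁻³·A⁻¹.
So V² = kg²·m⁴·s⁻⁶·A⁻².
N = kg·m·s⁻².
So N⁻¹ = kg⁻¹·m⁻¹·s².
Combining: V²·N⁻¹ = (kg²·m⁴·s⁻⁶·A⁻²) · (kg⁻¹·m⁻¹·s²) = kg·m³·s⁻⁴·A⁻².
The exponent of m is 3.

3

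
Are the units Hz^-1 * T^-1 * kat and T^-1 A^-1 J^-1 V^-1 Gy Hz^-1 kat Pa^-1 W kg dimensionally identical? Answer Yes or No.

No

Left side:
  Hz = 1/s = s⁻¹ (frequency is cycles per second).
  So Hz⁻¹ = s.
  T = Wb/m² (flux density = flux per area),
      = kg·s⁻²·A⁻¹.
  So T⁻¹ = kg⁻¹·s²·A.
  kat = mol/s = s⁻¹·mol (catalytic activity).
  Combining: Hz⁻¹·T⁻¹·kat = s · (kg⁻¹·s²·A) · (s⁻¹·mol) = kg⁻¹·s²·A·mol.
Right side:
  T = kg·s⁻²·A⁻¹.
  So T⁻¹ = kg⁻¹·s²·A.
  J = kg·m²·s⁻².
  So J⁻¹ = kg⁻¹·m⁻²·s².
  V = kg·m²·s⁻³·A⁻¹.
  So V⁻¹ = kg⁻¹·m⁻²·s³·A.
  Gy = m²·s⁻².
  Hz = s⁻¹.
  So Hz⁻¹ = s.
  kat = s⁻¹·mol.
  Pa = kg·m⁻¹·s⁻².
  So Pa⁻¹ = kg⁻¹·m·s².
  W = kg·m²·s⁻³.
  Combining: T⁻¹·A⁻¹·J⁻¹·V⁻¹·Gy·Hz⁻¹·kat·Pa⁻¹·W·kg = (kg⁻¹·s²·A) · A⁻¹ · (kg⁻¹·m⁻²·s²) · (kg⁻¹·m⁻²·s³·A) · (m²·s⁻²) · s · (s⁻¹·mol) · (kg⁻¹·m·s²) · (kg·m²·s⁻³) · kg = kg⁻²·m·s⁴·A·mol.
Left is kg⁻¹·s²·A·mol; right is kg⁻²·m·s⁴·A·mol — different.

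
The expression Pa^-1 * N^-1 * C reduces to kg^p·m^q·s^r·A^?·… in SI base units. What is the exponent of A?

Pa = N/m² (pressure = force per area),
    = kg·m⁻¹·s⁻².
So Pa⁻¹ = kg⁻¹·m·s².
N = kg·m/s² = kg·m·s⁻² (force = mass × acceleration).
So N⁻¹ = kg⁻¹·m⁻¹·s².
C = A·s = s·A (charge = current × time).
Combining: Pa⁻¹·N⁻¹·C = (kg⁻¹·m·s²) · (kg⁻¹·m⁻¹·s²) · (s·A) = kg⁻²·s⁵·A.
The exponent of A is 1.

1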